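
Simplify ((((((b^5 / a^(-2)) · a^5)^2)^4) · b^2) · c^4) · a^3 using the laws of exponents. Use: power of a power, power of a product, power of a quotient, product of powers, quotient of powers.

a^59b^42c^4

((((((b^5 / a^(-2)) · a^5)^2)^4) · b^2) · c^4) · a^3
= (((((b^5 / a^(-2)) · a^5)^8) · b^2) · c^4) · a^3    [power of a power]
= (((((b^5 / a^(-2))^8) · ((a^5)^8)) · b^2) · c^4) · a^3    [power of a product]
= ((((((b^5)^8) / ((a^(-2))^8)) · ((a^5)^8)) · b^2) · c^4) · a^3    [power of a quotient]
= ((((b^40 / ((a^(-2))^8)) · ((a^5)^8)) · b^2) · c^4) · a^3    [power of a power]
= ((((b^40 / a^(-16)) · ((a^5)^8)) · b^2) · c^4) · a^3    [power of a power]
= ((((b^40 / a^(-16)) · a^40) · b^2) · c^4) · a^3    [power of a power]
= a^59b^42c^4    [quotient of powers; product of powers]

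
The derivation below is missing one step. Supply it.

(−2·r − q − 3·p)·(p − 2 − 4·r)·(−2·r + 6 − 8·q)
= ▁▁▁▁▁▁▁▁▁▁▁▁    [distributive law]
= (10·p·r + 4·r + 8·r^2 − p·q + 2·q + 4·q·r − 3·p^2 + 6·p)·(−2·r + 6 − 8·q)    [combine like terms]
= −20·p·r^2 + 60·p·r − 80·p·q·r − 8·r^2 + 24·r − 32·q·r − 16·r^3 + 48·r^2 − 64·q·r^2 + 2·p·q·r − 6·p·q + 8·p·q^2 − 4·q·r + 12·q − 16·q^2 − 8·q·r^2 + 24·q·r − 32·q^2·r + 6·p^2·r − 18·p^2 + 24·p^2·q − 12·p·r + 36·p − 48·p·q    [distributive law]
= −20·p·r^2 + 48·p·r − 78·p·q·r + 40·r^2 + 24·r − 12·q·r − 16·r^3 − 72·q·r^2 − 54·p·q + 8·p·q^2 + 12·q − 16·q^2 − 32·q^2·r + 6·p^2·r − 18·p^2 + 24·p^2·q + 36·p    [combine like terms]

After distributive law, the bracketed line is:

(−2·p·r + 4·r + 8·r^2 − p·q + 2·q + 4·q·r − 3·p^2 + 6·p + 12·p·r)·(−2·r + 6 − 8·q)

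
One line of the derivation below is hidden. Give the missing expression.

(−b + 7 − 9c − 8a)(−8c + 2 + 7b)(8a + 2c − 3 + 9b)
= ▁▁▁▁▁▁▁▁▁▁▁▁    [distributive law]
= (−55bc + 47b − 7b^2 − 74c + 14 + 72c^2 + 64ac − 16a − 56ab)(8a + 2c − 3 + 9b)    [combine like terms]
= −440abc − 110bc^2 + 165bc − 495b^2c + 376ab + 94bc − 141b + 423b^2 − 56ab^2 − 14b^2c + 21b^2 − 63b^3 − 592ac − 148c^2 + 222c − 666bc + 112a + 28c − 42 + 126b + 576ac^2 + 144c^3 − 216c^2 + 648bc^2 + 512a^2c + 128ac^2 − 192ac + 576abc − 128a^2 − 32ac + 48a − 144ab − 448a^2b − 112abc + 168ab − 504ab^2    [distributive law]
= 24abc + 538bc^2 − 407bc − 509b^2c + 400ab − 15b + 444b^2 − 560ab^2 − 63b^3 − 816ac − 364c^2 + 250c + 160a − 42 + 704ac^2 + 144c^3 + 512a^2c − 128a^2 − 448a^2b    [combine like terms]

By distributive law:

(8bc − 2b − 7b^2 − 56c + 14 + 49b + 72c^2 − 18c − 63bc + 64ac − 16a − 56ab)(8a + 2c − 3 + 9b)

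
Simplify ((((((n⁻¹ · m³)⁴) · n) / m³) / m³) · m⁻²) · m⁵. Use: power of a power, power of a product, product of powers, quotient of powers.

((((((n⁻¹ · m³)⁴) · n) / m³) / m³) · m⁻²) · m⁵
= (((((((n⁻¹)⁴) · ((m³)⁴)) · n) / m³) / m³) · m⁻²) · m⁵    [power of a product]
= (((((n⁻⁴ · ((m³)⁴)) · n) / m³) / m³) · m⁻²) · m⁵    [power of a power]
= (((((n⁻⁴ · m¹²) · n) / m³) / m³) · m⁻²) · m⁵    [power of a power]
= m⁹n⁻³    [quotient of powers; product of powers]

m⁹n⁻³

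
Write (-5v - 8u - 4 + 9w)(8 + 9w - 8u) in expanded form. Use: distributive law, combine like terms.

-40v - 45vw + 40uv - 32u - 144uw + 64u^2 - 32 + 36w + 81w^2

(-5v - 8u - 4 + 9w)(8 + 9w - 8u)
= -40v - 45vw + 40uv - 64u - 72uw + 64u^2 - 32 - 36w + 32u + 72w + 81w^2 - 72uw    [distributive law]
= -40v - 45vw + 40uv - 32u - 144uw + 64u^2 - 32 + 36w + 81w^2    [combine like terms]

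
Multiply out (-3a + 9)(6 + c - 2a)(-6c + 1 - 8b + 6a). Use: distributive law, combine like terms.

267ac + 288a + 288ab - 210a^2 + 18ac^2 + 24abc - 54a^2c - 48a^2b + 36a^3 - 315c + 54 - 432b - 54c^2 - 72bc

(-3a + 9)(6 + c - 2a)(-6c + 1 - 8b + 6a)
= (-18a - 3ac + 6a^2 + 54 + 9c - 18a)(-6c + 1 - 8b + 6a)    [distributive law]
= (-36a - 3ac + 6a^2 + 54 + 9c)(-6c + 1 - 8b + 6a)    [combine like terms]
= 216ac - 36a + 288ab - 216a^2 + 18ac^2 - 3ac + 24abc - 18a^2c - 36a^2c + 6a^2 - 48a^2b + 36a^3 - 324c + 54 - 432b + 324a - 54c^2 + 9c - 72bc + 54ac    [distributive law]
= 267ac + 288a + 288ab - 210a^2 + 18ac^2 + 24abc - 54a^2c - 48a^2b + 36a^3 - 315c + 54 - 432b - 54c^2 - 72bc    [combine like terms]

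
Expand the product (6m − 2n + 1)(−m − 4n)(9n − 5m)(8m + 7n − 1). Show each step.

(6m − 2n + 1)(−m − 4n)(9n − 5m)(8m + 7n − 1)
= (−6m^2 − 24mn + 2mn + 8n^2 − m − 4n)(9n − 5m)(8m + 7n − 1)    [distributive law]
= (−6m^2 − 22mn + 8n^2 − m − 4n)(9n − 5m)(8m + 7n − 1)    [combine like terms]
= (−54m^2n + 30m^3 − 198mn^2 + 110m^2n + 72n^3 − 40mn^2 − 9mn + 5m^2 − 36n^2 + 20mn)(8m + 7n − 1)    [distributive law]
= (56m^2n + 30m^3 − 238mn^2 + 72n^3 + 11mn + 5m^2 − 36n^2)(8m + 7n − 1)    [combine like terms]
= 448m^3n + 392m^2n^2 − 56m^2n + 240m^4 + 210m^3n − 30m^3 − 1904m^2n^2 − 1666mn^3 + 238mn^2 + 576mn^3 + 504n^4 − 72n^3 + 88m^2n + 77mn^2 − 11mn + 40m^3 + 35m^2n − 5m^2 − 288mn^2 − 252n^3 + 36n^2    [distributive law]
= 658m^3n − 1512m^2n^2 + 67m^2n + 240m^4 + 10m^3 − 1090mn^3 + 27mn^2 + 504n^4 − 324n^3 − 11mn − 5m^2 + 36n^2    [combine like terms]

658m^3n − 1512m^2n^2 + 67m^2n + 240m^4 + 10m^3 − 1090mn^3 + 27mn^2 + 504n^4 − 324n^3 − 11mn − 5m^2 + 36n^2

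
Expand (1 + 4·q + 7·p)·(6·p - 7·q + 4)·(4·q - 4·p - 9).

(1 + 4·q + 7·p)·(6·p - 7·q + 4)·(4·q - 4·p - 9)
= (6·p - 7·q + 4 + 24·p·q - 28·q^2 + 16·q + 42·p^2 - 49·p·q + 28·p)·(4·q - 4·p - 9)    [distributive law]
= (34·p + 9·q + 4 - 25·p·q - 28·q^2 + 42·p^2)·(4·q - 4·p - 9)    [combine like terms]
= 136·p·q - 136·p^2 - 306·p + 36·q^2 - 36·p·q - 81·q + 16·q - 16·p - 36 - 100·p·q^2 + 100·p^2·q + 225·p·q - 112·q^3 + 112·p·q^2 + 252·q^2 + 168·p^2·q - 168·p^3 - 378·p^2    [distributive law]
= 325·p·q - 514·p^2 - 322·p + 288·q^2 - 65·q - 36 + 12·p·q^2 + 268·p^2·q - 112·q^3 - 168·p^3    [combine like terms]

325·p·q - 514·p^2 - 322·p + 288·q^2 - 65·q - 36 + 12·p·q^2 + 268·p^2·q - 112·q^3 - 168·p^3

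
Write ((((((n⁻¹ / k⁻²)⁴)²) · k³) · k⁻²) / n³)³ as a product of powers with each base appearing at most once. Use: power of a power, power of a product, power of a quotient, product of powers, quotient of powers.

((((((n⁻¹ / k⁻²)⁴)²) · k³) · k⁻²) / n³)³
= ((((((n⁻¹ / k⁻²)⁴)²) · k³) · k⁻²)³) / ((n³)³)    [power of a quotient]
= ((((((n⁻¹ / k⁻²)⁴)²) · k³)³) · ((k⁻²)³)) / ((n³)³)    [power of a product]
= ((((((n⁻¹ / k⁻²)⁴)²)³) · ((k³)³)) · ((k⁻²)³)) / ((n³)³)    [power of a product]
= (((((n⁻¹ / k⁻²)⁴)⁶) · ((k³)³)) · ((k⁻²)³)) / ((n³)³)    [power of a power]
= ((((n⁻¹ / k⁻²)²⁴) · ((k³)³)) · ((k⁻²)³)) / ((n³)³)    [power of a power]
= (((((n⁻¹)²⁴) / ((k⁻²)²⁴)) · ((k³)³)) · ((k⁻²)³)) / ((n³)³)    [power of a quotient]
= (((n⁻²⁴ / ((k⁻²)²⁴)) · ((k³)³)) · ((k⁻²)³)) / ((n³)³)    [power of a power]
= (((n⁻²⁴ / k⁻⁴⁸) · ((k³)³)) · ((k⁻²)³)) / ((n³)³)    [power of a power]
= (((n⁻²⁴ / k⁻⁴⁸) · k⁹) · ((k⁻²)³)) / ((n³)³)    [power of a power]
= (((n⁻²⁴ / k⁻⁴⁸) · k⁹) · k⁻⁶) / ((n³)³)    [power of a power]
= (((n⁻²⁴ / k⁻⁴⁸) · k⁹) · k⁻⁶) / n⁹    [power of a power]
= k⁵¹·n⁻³³    [quotient of powers; product of powers]

k⁵¹·n⁻³³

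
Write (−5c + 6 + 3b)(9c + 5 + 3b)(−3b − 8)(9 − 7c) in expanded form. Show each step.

(−5c + 6 + 3b)(9c + 5 + 3b)(−3b − 8)(9 − 7c)
= (−45c^2 − 25c − 15bc + 54c + 30 + 18b + 27bc + 15b + 9b^2)(−3b − 8)(9 − 7c)    [distributive law]
= (−45c^2 + 29c + 12bc + 30 + 33b + 9b^2)(−3b − 8)(9 − 7c)    [combine like terms]
= (135bc^2 + 360c^2 − 87bc − 232c − 36b^2c − 96bc − 90b − 240 − 99b^2 − 264b − 27b^3 − 72b^2)(9 − 7c)    [distributive law]
= (135bc^2 + 360c^2 − 183bc − 232c − 36b^2c − 354b − 240 − 171b^2 − 27b^3)(9 − 7c)    [combine like terms]
= 1215bc^2 − 945bc^3 + 3240c^2 − 2520c^3 − 1647bc + 1281bc^2 − 2088c + 1624c^2 − 324b^2c + 252b^2c^2 − 3186b + 2478bc − 2160 + 1680c − 1539b^2 + 1197b^2c − 243b^3 + 189b^3c    [distributive law]
= 2496bc^2 − 945bc^3 + 4864c^2 − 2520c^3 + 831bc − 408c + 873b^2c + 252b^2c^2 − 3186b − 2160 − 1539b^2 − 243b^3 + 189b^3c    [combine like terms]

2496bc^2 − 945bc^3 + 4864c^2 − 2520c^3 + 831bc − 408c + 873b^2c + 252b^2c^2 − 3186b − 2160 − 1539b^2 − 243b^3 + 189b^3c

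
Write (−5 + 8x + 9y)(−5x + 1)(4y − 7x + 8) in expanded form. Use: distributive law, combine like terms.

−291xy − 551x^2 + 299x + 52y − 40 + 155x^2y + 280x^3 − 180xy^2 + 36y^2

(−5 + 8x + 9y)(−5x + 1)(4y − 7x + 8)
= (25x − 5 − 40x^2 + 8x − 45xy + 9y)(4y − 7x + 8)    [distributive law]
= (33x − 5 − 40x^2 − 45xy + 9y)(4y − 7x + 8)    [combine like terms]
= 132xy − 231x^2 + 264x − 20y + 35x − 40 − 160x^2y + 280x^3 − 320x^2 − 180xy^2 + 315x^2y − 360xy + 36y^2 − 63xy + 72y    [distributive law]
= −291xy − 551x^2 + 299x + 52y − 40 + 155x^2y + 280x^3 − 180xy^2 + 36y^2    [combine like terms]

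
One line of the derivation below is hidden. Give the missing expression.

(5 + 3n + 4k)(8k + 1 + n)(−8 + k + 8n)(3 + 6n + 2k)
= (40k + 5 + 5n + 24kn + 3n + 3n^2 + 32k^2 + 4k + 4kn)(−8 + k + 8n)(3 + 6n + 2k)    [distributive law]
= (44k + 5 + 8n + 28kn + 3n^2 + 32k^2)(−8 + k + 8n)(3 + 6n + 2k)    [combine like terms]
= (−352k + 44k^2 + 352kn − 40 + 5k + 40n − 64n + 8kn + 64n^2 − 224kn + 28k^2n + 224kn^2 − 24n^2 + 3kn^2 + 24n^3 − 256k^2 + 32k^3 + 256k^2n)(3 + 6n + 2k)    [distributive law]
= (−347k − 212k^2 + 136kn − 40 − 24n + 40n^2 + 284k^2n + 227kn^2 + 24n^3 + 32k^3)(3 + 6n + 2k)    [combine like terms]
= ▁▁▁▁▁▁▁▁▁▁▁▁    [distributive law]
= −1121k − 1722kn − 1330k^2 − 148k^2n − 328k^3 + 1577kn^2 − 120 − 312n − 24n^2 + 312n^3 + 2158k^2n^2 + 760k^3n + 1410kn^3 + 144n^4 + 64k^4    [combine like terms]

After distributive law, the bracketed line is:

−1041k − 2082kn − 694k^2 − 636k^2 − 1272k^2n − 424k^3 + 408kn + 816kn^2 + 272k^2n − 120 − 240n − 80k − 72n − 144n^2 − 48kn + 120n^2 + 240n^3 + 80kn^2 + 852k^2n + 1704k^2n^2 + 568k^3n + 681kn^2 + 1362kn^3 + 454k^2n^2 + 72n^3 + 144n^4 + 48kn^3 + 96k^3 + 192k^3n + 64k^4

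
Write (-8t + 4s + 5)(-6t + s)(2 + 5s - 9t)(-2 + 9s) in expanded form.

-732t^2 + 2238st^2 + 4752s^2t^2 + 864t^3 - 3888st^3 - 22st - 1939s^2t - 1764s^3t + 24s^2 + 257s^3 + 180s^4 + 120t - 20s

(-8t + 4s + 5)(-6t + s)(2 + 5s - 9t)(-2 + 9s)
= (48t^2 - 8st - 24st + 4s^2 - 30t + 5s)(2 + 5s - 9t)(-2 + 9s)    [distributive law]
= (48t^2 - 32st + 4s^2 - 30t + 5s)(2 + 5s - 9t)(-2 + 9s)    [combine like terms]
= (96t^2 + 240st^2 - 432t^3 - 64st - 160s^2t + 288st^2 + 8s^2 + 20s^3 - 36s^2t - 60t - 150st + 270t^2 + 10s + 25s^2 - 45st)(-2 + 9s)    [distributive law]
= (366t^2 + 528st^2 - 432t^3 - 259st - 196s^2t + 33s^2 + 20s^3 - 60t + 10s)(-2 + 9s)    [combine like terms]
= -732t^2 + 3294st^2 - 1056st^2 + 4752s^2t^2 + 864t^3 - 3888st^3 + 518st - 2331s^2t + 392s^2t - 1764s^3t - 66s^2 + 297s^3 - 40s^3 + 180s^4 + 120t - 540st - 20s + 90s^2    [distributive law]
= -732t^2 + 2238st^2 + 4752s^2t^2 + 864t^3 - 3888st^3 - 22st - 1939s^2t - 1764s^3t + 24s^2 + 257s^3 + 180s^4 + 120t - 20s    [combine like terms]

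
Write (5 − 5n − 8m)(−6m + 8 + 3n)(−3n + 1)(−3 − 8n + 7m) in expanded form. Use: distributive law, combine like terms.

−1127mn − 1830mn^2 + 2064m^2n + 562m − 802m^2 + 115n + 980n^2 − 120 − 615n^3 + 459mn^3 + 1026m^2n^2 − 360n^4 − 1008m^3n + 336m^3

(5 − 5n − 8m)(−6m + 8 + 3n)(−3n + 1)(−3 − 8n + 7m)
= (−30m + 40 + 15n + 30mn − 40n − 15n^2 + 48m^2 − 64m − 24mn)(−3n + 1)(−3 − 8n + 7m)    [distributive law]
= (−94m + 40 − 25n + 6mn − 15n^2 + 48m^2)(−3n + 1)(−3 − 8n + 7m)    [combine like terms]
= (282mn − 94m − 120n + 40 + 75n^2 − 25n − 18mn^2 + 6mn + 45n^3 − 15n^2 − 144m^2n + 48m^2)(−3 − 8n + 7m)    [distributive law]
= (288mn − 94m − 145n + 40 + 60n^2 − 18mn^2 + 45n^3 − 144m^2n + 48m^2)(−3 − 8n + 7m)    [combine like terms]
= −864mn − 2304mn^2 + 2016m^2n + 282m + 752mn − 658m^2 + 435n + 1160n^2 − 1015mn − 120 − 320n + 280m − 180n^2 − 480n^3 + 420mn^2 + 54mn^2 + 144mn^3 − 126m^2n^2 − 135n^3 − 360n^4 + 315mn^3 + 432m^2n + 1152m^2n^2 − 1008m^3n − 144m^2 − 384m^2n + 336m^3    [distributive law]
= −1127mn − 1830mn^2 + 2064m^2n + 562m − 802m^2 + 115n + 980n^2 − 120 − 615n^3 + 459mn^3 + 1026m^2n^2 − 360n^4 − 1008m^3n + 336m^3    [combine like terms]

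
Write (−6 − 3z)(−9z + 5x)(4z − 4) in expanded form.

(−6 − 3z)(−9z + 5x)(4z − 4)
= (54z − 30x + 27z^2 − 15xz)(4z − 4)    [distributive law]
= 216z^2 − 216z − 120xz + 120x + 108z^3 − 108z^2 − 60xz^2 + 60xz    [distributive law]
= 108z^2 − 216z − 60xz + 120x + 108z^3 − 60xz^2    [combine like terms]

108z^2 − 216z − 60xz + 120x + 108z^3 − 60xz^2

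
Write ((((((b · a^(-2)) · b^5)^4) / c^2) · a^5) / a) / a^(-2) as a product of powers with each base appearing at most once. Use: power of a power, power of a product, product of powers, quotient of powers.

((((((b · a^(-2)) · b^5)^4) / c^2) · a^5) / a) / a^(-2)
= ((((((b · a^(-2))^4) · ((b^5)^4)) / c^2) · a^5) / a) / a^(-2)    [power of a product]
= ((((((b^4) · ((a^(-2))^4)) · ((b^5)^4)) / c^2) · a^5) / a) / a^(-2)    [power of a product]
= (((((b^4 · a^(-8)) · ((b^5)^4)) / c^2) · a^5) / a) / a^(-2)    [power of a power]
= (((((b^4 · a^(-8)) · b^20) / c^2) · a^5) / a) / a^(-2)    [power of a power]
= a^(-2)b^24c^(-2)    [quotient of powers; product of powers]

a^(-2)b^24c^(-2)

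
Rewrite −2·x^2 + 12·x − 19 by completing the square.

−2·x^2 + 12·x − 19
= −2(x^2 − 6·x) − 19    [factor out -2 from the x-terms]
= −2(x^2 − 6·x + 9 − 9) − 19    [add and subtract 9 inside the bracket]
= −2(x − 3)^2 + 18 − 19    [perfect-square identity]
= −2(x − 3)^2 − 1    [combine constants]

−2(x − 3)^2 − 1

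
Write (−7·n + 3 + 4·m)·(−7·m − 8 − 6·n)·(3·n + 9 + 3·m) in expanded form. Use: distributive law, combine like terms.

201·m·n^2 + 180·m·n − 9·m^2·n + 492·n^2 + 270·n + 126·n^3 − 549·m − 411·m^2 − 216 − 84·m^3

(−7·n + 3 + 4·m)·(−7·m − 8 − 6·n)·(3·n + 9 + 3·m)
= (49·m·n + 56·n + 42·n^2 − 21·m − 24 − 18·n − 28·m^2 − 32·m − 24·m·n)·(3·n + 9 + 3·m)    [distributive law]
= (25·m·n + 38·n + 42·n^2 − 53·m − 24 − 28·m^2)·(3·n + 9 + 3·m)    [combine like terms]
= 75·m·n^2 + 225·m·n + 75·m^2·n + 114·n^2 + 342·n + 114·m·n + 126·n^3 + 378·n^2 + 126·m·n^2 − 159·m·n − 477·m − 159·m^2 − 72·n − 216 − 72·m − 84·m^2·n − 252·m^2 − 84·m^3    [distributive law]
= 201·m·n^2 + 180·m·n − 9·m^2·n + 492·n^2 + 270·n + 126·n^3 − 549·m − 411·m^2 − 216 − 84·m^3    [combine like terms]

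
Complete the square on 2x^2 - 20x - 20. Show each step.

2(x - 5)^2 - 70

2x^2 - 20x - 20
= 2(x^2 - 10x) - 20    [factor out 2 from the x-terms]
= 2(x^2 - 10x + 25 - 25) - 20    [add and subtract 25 inside the bracket]
= 2(x - 5)^2 - 50 - 20    [perfect-square identity]
= 2(x - 5)^2 - 70    [combine constants]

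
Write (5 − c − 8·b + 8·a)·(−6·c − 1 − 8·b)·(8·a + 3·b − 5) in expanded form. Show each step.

8·a·c − 367·b·c + 145·c + 145·b + 25 + 40·a·b − 416·b² + 48·a·c² + 18·b·c² − 30·c² + 304·a·b·c + 168·b²·c + 320·a·b² + 192·b³ − 384·a²·c − 64·a² − 512·a²·b

(5 − c − 8·b + 8·a)·(−6·c − 1 − 8·b)·(8·a + 3·b − 5)
= (−30·c − 5 − 40·b + 6·c² + c + 8·b·c + 48·b·c + 8·b + 64·b² − 48·a·c − 8·a − 64·a·b)·(8·a + 3·b − 5)    [distributive law]
= (−29·c − 5 − 32·b + 6·c² + 56·b·c + 64·b² − 48·a·c − 8·a − 64·a·b)·(8·a + 3·b − 5)    [combine like terms]
= −232·a·c − 87·b·c + 145·c − 40·a − 15·b + 25 − 256·a·b − 96·b² + 160·b + 48·a·c² + 18·b·c² − 30·c² + 448·a·b·c + 168·b²·c − 280·b·c + 512·a·b² + 192·b³ − 320·b² − 384·a²·c − 144·a·b·c + 240·a·c − 64·a² − 24·a·b + 40·a − 512·a²·b − 192·a·b² + 320·a·b    [distributive law]
= 8·a·c − 367·b·c + 145·c + 145·b + 25 + 40·a·b − 416·b² + 48·a·c² + 18·b·c² − 30·c² + 304·a·b·c + 168·b²·c + 320·a·b² + 192·b³ − 384·a²·c − 64·a² − 512·a²·b    [combine like terms]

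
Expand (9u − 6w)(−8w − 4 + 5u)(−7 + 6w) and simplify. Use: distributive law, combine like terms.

498uw − 612uw² + 252u − 315u² + 270u²w − 192w² + 288w³ − 168w

(9u − 6w)(−8w − 4 + 5u)(−7 + 6w)
= (−72uw − 36u + 45u² + 48w² + 24w − 30uw)(−7 + 6w)    [distributive law]
= (−102uw − 36u + 45u² + 48w² + 24w)(−7 + 6w)    [combine like terms]
= 714uw − 612uw² + 252u − 216uw − 315u² + 270u²w − 336w² + 288w³ − 168w + 144w²    [distributive law]
= 498uw − 612uw² + 252u − 315u² + 270u²w − 192w² + 288w³ − 168w    [combine like terms]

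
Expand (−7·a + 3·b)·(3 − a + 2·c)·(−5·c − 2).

133·a·c + 42·a − 35·a^2·c − 14·a^2 + 70·a·c^2 − 57·b·c − 18·b + 15·a·b·c + 6·a·b − 30·b·c^2

(−7·a + 3·b)·(3 − a + 2·c)·(−5·c − 2)
= (−21·a + 7·a^2 − 14·a·c + 9·b − 3·a·b + 6·b·c)·(−5·c − 2)    [distributive law]
= 105·a·c + 42·a − 35·a^2·c − 14·a^2 + 70·a·c^2 + 28·a·c − 45·b·c − 18·b + 15·a·b·c + 6·a·b − 30·b·c^2 − 12·b·c    [distributive law]
= 133·a·c + 42·a − 35·a^2·c − 14·a^2 + 70·a·c^2 − 57·b·c − 18·b + 15·a·b·c + 6·a·b − 30·b·c^2    [combine like terms]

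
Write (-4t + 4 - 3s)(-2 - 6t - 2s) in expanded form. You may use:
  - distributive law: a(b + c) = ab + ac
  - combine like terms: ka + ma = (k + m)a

(-4t + 4 - 3s)(-2 - 6t - 2s)
= 8t + 24t² + 8st - 8 - 24t - 8s + 6s + 18st + 6s²    [distributive law]
= -16t + 24t² + 26st - 8 - 2s + 6s²    [combine like terms]

-16t + 24t² + 26st - 8 - 2s + 6s²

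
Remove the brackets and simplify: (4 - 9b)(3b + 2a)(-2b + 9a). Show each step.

-24b² + 92ab + 72a² + 54b³ - 207ab² - 162a²b

(4 - 9b)(3b + 2a)(-2b + 9a)
= (12b + 8a - 27b² - 18ab)(-2b + 9a)    [distributive law]
= -24b² + 108ab - 16ab + 72a² + 54b³ - 243ab² + 36ab² - 162a²b    [distributive law]
= -24b² + 92ab + 72a² + 54b³ - 207ab² - 162a²b    [combine like terms]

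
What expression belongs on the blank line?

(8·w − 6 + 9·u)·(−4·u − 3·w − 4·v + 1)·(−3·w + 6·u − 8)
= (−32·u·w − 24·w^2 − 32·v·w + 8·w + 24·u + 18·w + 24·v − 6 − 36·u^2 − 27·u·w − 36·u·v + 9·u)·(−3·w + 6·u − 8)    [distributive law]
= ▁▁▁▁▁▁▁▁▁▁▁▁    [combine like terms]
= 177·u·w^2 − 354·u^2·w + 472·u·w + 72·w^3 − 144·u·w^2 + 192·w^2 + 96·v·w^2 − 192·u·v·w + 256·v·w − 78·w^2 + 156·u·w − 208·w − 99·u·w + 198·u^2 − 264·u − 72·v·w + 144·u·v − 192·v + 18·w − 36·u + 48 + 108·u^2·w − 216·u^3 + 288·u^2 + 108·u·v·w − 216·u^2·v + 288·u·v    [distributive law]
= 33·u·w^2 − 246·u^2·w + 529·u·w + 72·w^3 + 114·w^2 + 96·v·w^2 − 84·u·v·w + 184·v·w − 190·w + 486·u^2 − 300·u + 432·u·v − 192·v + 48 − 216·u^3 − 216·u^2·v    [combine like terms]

After combine like terms, the bracketed line is:

(−59·u·w − 24·w^2 − 32·v·w + 26·w + 33·u + 24·v − 6 − 36·u^2 − 36·u·v)·(−3·w + 6·u − 8)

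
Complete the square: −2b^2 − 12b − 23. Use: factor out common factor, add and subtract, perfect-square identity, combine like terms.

−2(b + 3)^2 − 5

−2b^2 − 12b − 23
= −2(b^2 + 6b) − 23    [factor out -2 from the b-terms]
= −2(b^2 + 6b + 9 − 9) − 23    [add and subtract 9 inside the bracket]
= −2(b + 3)^2 + 18 − 23    [perfect-square identity]
= −2(b + 3)^2 − 5    [combine constants]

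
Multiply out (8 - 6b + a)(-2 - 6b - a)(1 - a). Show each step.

-16 + 6a - 36b + 36ab + 9a^2 + 36b^2 - 36ab^2 + a^3

(8 - 6b + a)(-2 - 6b - a)(1 - a)
= (-16 - 48b - 8a + 12b + 36b^2 + 6ab - 2a - 6ab - a^2)(1 - a)    [distributive law]
= (-16 - 36b - 10a + 36b^2 - a^2)(1 - a)    [combine like terms]
= -16 + 16a - 36b + 36ab - 10a + 10a^2 + 36b^2 - 36ab^2 - a^2 + a^3    [distributive law]
= -16 + 6a - 36b + 36ab + 9a^2 + 36b^2 - 36ab^2 + a^3    [combine like terms]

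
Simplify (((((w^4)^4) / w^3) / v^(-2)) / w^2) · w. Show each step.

v^2w^12

(((((w^4)^4) / w^3) / v^(-2)) / w^2) · w
= (((w^16 / w^3) / v^(-2)) / w^2) · w    [power of a power]
= ((w^13 / v^(-2)) / w^2) · w    [quotient of powers]
= v^2w^12    [quotient of powers; product of powers]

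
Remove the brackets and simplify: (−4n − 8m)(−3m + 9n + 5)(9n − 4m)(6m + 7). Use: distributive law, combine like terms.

(−4n − 8m)(−3m + 9n + 5)(9n − 4m)(6m + 7)
= (12mn − 36n^2 − 20n + 24m^2 − 72mn − 40m)(9n − 4m)(6m + 7)    [distributive law]
= (−60mn − 36n^2 − 20n + 24m^2 − 40m)(9n − 4m)(6m + 7)    [combine like terms]
= (−540mn^2 + 240m^2n − 324n^3 + 144mn^2 − 180n^2 + 80mn + 216m^2n − 96m^3 − 360mn + 160m^2)(6m + 7)    [distributive law]
= (−396mn^2 + 456m^2n − 324n^3 − 180n^2 − 280mn − 96m^3 + 160m^2)(6m + 7)    [combine like terms]
= −2376m^2n^2 − 2772mn^2 + 2736m^3n + 3192m^2n − 1944mn^3 − 2268n^3 − 1080mn^2 − 1260n^2 − 1680m^2n − 1960mn − 576m^4 − 672m^3 + 960m^3 + 1120m^2    [distributive law]
= −2376m^2n^2 − 3852mn^2 + 2736m^3n + 1512m^2n − 1944mn^3 − 2268n^3 − 1260n^2 − 1960mn − 576m^4 + 288m^3 + 1120m^2    [combine like terms]

−2376m^2n^2 − 3852mn^2 + 2736m^3n + 1512m^2n − 1944mn^3 − 2268n^3 − 1260n^2 − 1960mn − 576m^4 + 288m^3 + 1120m^2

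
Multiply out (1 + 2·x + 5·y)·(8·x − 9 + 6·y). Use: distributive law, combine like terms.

−10·x − 9 − 39·y + 16·x^2 + 52·x·y + 30·y^2

(1 + 2·x + 5·y)·(8·x − 9 + 6·y)
= 8·x − 9 + 6·y + 16·x^2 − 18·x + 12·x·y + 40·x·y − 45·y + 30·y^2    [distributive law]
= −10·x − 9 − 39·y + 16·x^2 + 52·x·y + 30·y^2    [combine like terms]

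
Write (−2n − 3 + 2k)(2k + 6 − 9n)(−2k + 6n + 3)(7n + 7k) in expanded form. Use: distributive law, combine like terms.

−700k^2n^2 + 420k^3n − 420kn^3 + 588kn^2 − 420k^2n + 1008n^3 − 441n^2 − 63kn + 756n^4 + 378k^2 − 378n − 378k − 56k^4

(−2n − 3 + 2k)(2k + 6 − 9n)(−2k + 6n + 3)(7n + 7k)
= (−4kn − 12n + 18n^2 − 6k − 18 + 27n + 4k^2 + 12k − 18kn)(−2k + 6n + 3)(7n + 7k)    [distributive law]
= (−22kn + 15n + 18n^2 + 6k − 18 + 4k^2)(−2k + 6n + 3)(7n + 7k)    [combine like terms]
= (44k^2n − 132kn^2 − 66kn − 30kn + 90n^2 + 45n − 36kn^2 + 108n^3 + 54n^2 − 12k^2 + 36kn + 18k + 36k − 108n − 54 − 8k^3 + 24k^2n + 12k^2)(7n + 7k)    [distributive law]
= (68k^2n − 168kn^2 − 60kn + 144n^2 − 63n + 108n^3 + 54k − 54 − 8k^3)(7n + 7k)    [combine like terms]
= 476k^2n^2 + 476k^3n − 1176kn^3 − 1176k^2n^2 − 420kn^2 − 420k^2n + 1008n^3 + 1008kn^2 − 441n^2 − 441kn + 756n^4 + 756kn^3 + 378kn + 378k^2 − 378n − 378k − 56k^3n − 56k^4    [distributive law]
= −700k^2n^2 + 420k^3n − 420kn^3 + 588kn^2 − 420k^2n + 1008n^3 − 441n^2 − 63kn + 756n^4 + 378k^2 − 378n − 378k − 56k^4    [combine like terms]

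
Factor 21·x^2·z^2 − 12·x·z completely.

21·x^2·z^2 − 12·x·z
= 3(7·x^2·z^2 − 4·x·z)    [factor out 3]
= 3·x·z(7·x·z − 4)    [factor out x·z]

3·x·z(7·x·z − 4)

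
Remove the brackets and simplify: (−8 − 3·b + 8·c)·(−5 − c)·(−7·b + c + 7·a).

(−8 − 3·b + 8·c)·(−5 − c)·(−7·b + c + 7·a)
= (40 + 8·c + 15·b + 3·b·c − 40·c − 8·c^2)·(−7·b + c + 7·a)    [distributive law]
= (40 − 32·c + 15·b + 3·b·c − 8·c^2)·(−7·b + c + 7·a)    [combine like terms]
= −280·b + 40·c + 280·a + 224·b·c − 32·c^2 − 224·a·c − 105·b^2 + 15·b·c + 105·a·b − 21·b^2·c + 3·b·c^2 + 21·a·b·c + 56·b·c^2 − 8·c^3 − 56·a·c^2    [distributive law]
= −280·b + 40·c + 280·a + 239·b·c − 32·c^2 − 224·a·c − 105·b^2 + 105·a·b − 21·b^2·c + 59·b·c^2 + 21·a·b·c − 8·c^3 − 56·a·c^2    [combine like terms]

−280·b + 40·c + 280·a + 239·b·c − 32·c^2 − 224·a·c − 105·b^2 + 105·a·b − 21·b^2·c + 59·b·c^2 + 21·a·b·c − 8·c^3 − 56·a·c^2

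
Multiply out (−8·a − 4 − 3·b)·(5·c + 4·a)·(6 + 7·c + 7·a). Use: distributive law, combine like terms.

(−8·a − 4 − 3·b)·(5·c + 4·a)·(6 + 7·c + 7·a)
= (−40·a·c − 32·a^2 − 20·c − 16·a − 15·b·c − 12·a·b)·(6 + 7·c + 7·a)    [distributive law]
= −240·a·c − 280·a·c^2 − 280·a^2·c − 192·a^2 − 224·a^2·c − 224·a^3 − 120·c − 140·c^2 − 140·a·c − 96·a − 112·a·c − 112·a^2 − 90·b·c − 105·b·c^2 − 105·a·b·c − 72·a·b − 84·a·b·c − 84·a^2·b    [distributive law]
= −492·a·c − 280·a·c^2 − 504·a^2·c − 304·a^2 − 224·a^3 − 120·c − 140·c^2 − 96·a − 90·b·c − 105·b·c^2 − 189·a·b·c − 72·a·b − 84·a^2·b    [combine like terms]

−492·a·c − 280·a·c^2 − 504·a^2·c − 304·a^2 − 224·a^3 − 120·c − 140·c^2 − 96·a − 90·b·c − 105·b·c^2 − 189·a·b·c − 72·a·b − 84·a^2·b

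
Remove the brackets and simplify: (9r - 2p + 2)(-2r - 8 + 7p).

-18r^2 - 76r + 67pr + 30p - 14p^2 - 16

(9r - 2p + 2)(-2r - 8 + 7p)
= -18r^2 - 72r + 63pr + 4pr + 16p - 14p^2 - 4r - 16 + 14p    [distributive law]
= -18r^2 - 76r + 67pr + 30p - 14p^2 - 16    [combine like terms]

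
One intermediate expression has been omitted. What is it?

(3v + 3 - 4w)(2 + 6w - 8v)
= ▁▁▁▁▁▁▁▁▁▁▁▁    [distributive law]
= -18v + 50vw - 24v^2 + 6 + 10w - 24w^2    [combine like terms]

By distributive law:

6v + 18vw - 24v^2 + 6 + 18w - 24v - 8w - 24w^2 + 32vw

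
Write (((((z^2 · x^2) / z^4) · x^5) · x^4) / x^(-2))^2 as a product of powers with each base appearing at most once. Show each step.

x^26z^(-4)

(((((z^2 · x^2) / z^4) · x^5) · x^4) / x^(-2))^2
= (((((z^2 · x^2) / z^4) · x^5) · x^4)^2) / ((x^(-2))^2)    [power of a quotient]
= (((((z^2 · x^2) / z^4) · x^5)^2) · ((x^4)^2)) / ((x^(-2))^2)    [power of a product]
= (((((z^2 · x^2) / z^4)^2) · ((x^5)^2)) · ((x^4)^2)) / ((x^(-2))^2)    [power of a product]
= (((((z^2 · x^2)^2) / ((z^4)^2)) · ((x^5)^2)) · ((x^4)^2)) / ((x^(-2))^2)    [power of a quotient]
= ((((((z^2)^2) · ((x^2)^2)) / ((z^4)^2)) · ((x^5)^2)) · ((x^4)^2)) / ((x^(-2))^2)    [power of a product]
= ((((z^4 · ((x^2)^2)) / ((z^4)^2)) · ((x^5)^2)) · ((x^4)^2)) / ((x^(-2))^2)    [power of a power]
= ((((z^4 · x^4) / ((z^4)^2)) · ((x^5)^2)) · ((x^4)^2)) / ((x^(-2))^2)    [power of a power]
= ((((z^4 · x^4) / z^8) · ((x^5)^2)) · ((x^4)^2)) / ((x^(-2))^2)    [power of a power]
= ((((z^4 · x^4) / z^8) · x^10) · ((x^4)^2)) / ((x^(-2))^2)    [power of a power]
= ((((z^4 · x^4) / z^8) · x^10) · x^8) / ((x^(-2))^2)    [power of a power]
= ((((z^4 · x^4) / z^8) · x^10) · x^8) / x^(-4)    [power of a power]
= x^26z^(-4)    [quotient of powers; product of powers]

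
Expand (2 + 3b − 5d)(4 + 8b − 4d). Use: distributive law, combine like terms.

(2 + 3b − 5d)(4 + 8b − 4d)
= 8 + 16b − 8d + 12b + 24b² − 12bd − 20d − 40bd + 20d²    [distributive law]
= 8 + 28b − 28d + 24b² − 52bd + 20d²    [combine like terms]

8 + 28b − 28d + 24b² − 52bd + 20d²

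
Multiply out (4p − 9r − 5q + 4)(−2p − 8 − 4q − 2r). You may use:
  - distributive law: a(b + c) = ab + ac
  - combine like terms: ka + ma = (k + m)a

−8p^2 − 40p − 6pq + 10pr + 64r + 46qr + 18r^2 + 24q + 20q^2 − 32

(4p − 9r − 5q + 4)(−2p − 8 − 4q − 2r)
= −8p^2 − 32p − 16pq − 8pr + 18pr + 72r + 36qr + 18r^2 + 10pq + 40q + 20q^2 + 10qr − 8p − 32 − 16q − 8r    [distributive law]
= −8p^2 − 40p − 6pq + 10pr + 64r + 46qr + 18r^2 + 24q + 20q^2 − 32    [combine like terms]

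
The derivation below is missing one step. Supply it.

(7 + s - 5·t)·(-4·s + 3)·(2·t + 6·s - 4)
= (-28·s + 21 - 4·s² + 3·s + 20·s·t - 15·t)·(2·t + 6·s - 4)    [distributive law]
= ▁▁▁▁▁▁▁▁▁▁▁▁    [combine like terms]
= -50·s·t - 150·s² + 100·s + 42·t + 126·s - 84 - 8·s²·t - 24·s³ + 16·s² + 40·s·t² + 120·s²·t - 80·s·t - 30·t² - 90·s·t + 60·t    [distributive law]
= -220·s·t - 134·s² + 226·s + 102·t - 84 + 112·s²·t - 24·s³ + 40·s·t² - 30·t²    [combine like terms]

By combine like terms:

(-25·s + 21 - 4·s² + 20·s·t - 15·t)·(2·t + 6·s - 4)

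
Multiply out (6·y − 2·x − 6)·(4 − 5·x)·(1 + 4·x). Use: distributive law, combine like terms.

24·y + 66·x·y − 120·x^2·y − 74·x + 98·x^2 + 40·x^3 − 24

(6·y − 2·x − 6)·(4 − 5·x)·(1 + 4·x)
= (24·y − 30·x·y − 8·x + 10·x^2 − 24 + 30·x)·(1 + 4·x)    [distributive law]
= (24·y − 30·x·y + 22·x + 10·x^2 − 24)·(1 + 4·x)    [combine like terms]
= 24·y + 96·x·y − 30·x·y − 120·x^2·y + 22·x + 88·x^2 + 10·x^2 + 40·x^3 − 24 − 96·x    [distributive law]
= 24·y + 66·x·y − 120·x^2·y − 74·x + 98·x^2 + 40·x^3 − 24    [combine like terms]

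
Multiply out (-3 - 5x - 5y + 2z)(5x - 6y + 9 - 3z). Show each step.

(-3 - 5x - 5y + 2z)(5x - 6y + 9 - 3z)
= -15x + 18y - 27 + 9z - 25x² + 30xy - 45x + 15xz - 25xy + 30y² - 45y + 15yz + 10xz - 12yz + 18z - 6z²    [distributive law]
= -60x - 27y - 27 + 27z - 25x² + 5xy + 25xz + 30y² + 3yz - 6z²    [combine like terms]

-60x - 27y - 27 + 27z - 25x² + 5xy + 25xz + 30y² + 3yz - 6z²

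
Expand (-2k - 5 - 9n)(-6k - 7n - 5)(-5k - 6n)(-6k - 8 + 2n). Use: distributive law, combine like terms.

(-2k - 5 - 9n)(-6k - 7n - 5)(-5k - 6n)(-6k - 8 + 2n)
= (12k^2 + 14kn + 10k + 30k + 35n + 25 + 54kn + 63n^2 + 45n)(-5k - 6n)(-6k - 8 + 2n)    [distributive law]
= (12k^2 + 68kn + 40k + 80n + 25 + 63n^2)(-5k - 6n)(-6k - 8 + 2n)    [combine like terms]
= (-60k^3 - 72k^2n - 340k^2n - 408kn^2 - 200k^2 - 240kn - 400kn - 480n^2 - 125k - 150n - 315kn^2 - 378n^3)(-6k - 8 + 2n)    [distributive law]
= (-60k^3 - 412k^2n - 723kn^2 - 200k^2 - 640kn - 480n^2 - 125k - 150n - 378n^3)(-6k - 8 + 2n)    [combine like terms]
= 360k^4 + 480k^3 - 120k^3n + 2472k^3n + 3296k^2n - 824k^2n^2 + 4338k^2n^2 + 5784kn^2 - 1446kn^3 + 1200k^3 + 1600k^2 - 400k^2n + 3840k^2n + 5120kn - 1280kn^2 + 2880kn^2 + 3840n^2 - 960n^3 + 750k^2 + 1000k - 250kn + 900kn + 1200n - 300n^2 + 2268kn^3 + 3024n^3 - 756n^4    [distributive law]
= 360k^4 + 1680k^3 + 2352k^3n + 6736k^2n + 3514k^2n^2 + 7384kn^2 + 822kn^3 + 2350k^2 + 5770kn + 3540n^2 + 2064n^3 + 1000k + 1200n - 756n^4    [combine like terms]

360k^4 + 1680k^3 + 2352k^3n + 6736k^2n + 3514k^2n^2 + 7384kn^2 + 822kn^3 + 2350k^2 + 5770kn + 3540n^2 + 2064n^3 + 1000k + 1200n - 756n^4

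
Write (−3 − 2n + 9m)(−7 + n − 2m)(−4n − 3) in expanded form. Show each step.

(−3 − 2n + 9m)(−7 + n − 2m)(−4n − 3)
= (21 − 3n + 6m + 14n − 2n² + 4mn − 63m + 9mn − 18m²)(−4n − 3)    [distributive law]
= (21 + 11n − 57m − 2n² + 13mn − 18m²)(−4n − 3)    [combine like terms]
= −84n − 63 − 44n² − 33n + 228mn + 171m + 8n³ + 6n² − 52mn² − 39mn + 72m²n + 54m²    [distributive law]
= −117n − 63 − 38n² + 189mn + 171m + 8n³ − 52mn² + 72m²n + 54m²    [combine like terms]

−117n − 63 − 38n² + 189mn + 171m + 8n³ − 52mn² + 72m²n + 54m²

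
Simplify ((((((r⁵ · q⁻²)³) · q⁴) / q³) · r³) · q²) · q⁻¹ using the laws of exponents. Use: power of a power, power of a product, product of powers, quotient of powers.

((((((r⁵ · q⁻²)³) · q⁴) / q³) · r³) · q²) · q⁻¹
= (((((((r⁵)³) · ((q⁻²)³)) · q⁴) / q³) · r³) · q²) · q⁻¹    [power of a product]
= (((((r¹⁵ · ((q⁻²)³)) · q⁴) / q³) · r³) · q²) · q⁻¹    [power of a power]
= (((((r¹⁵ · q⁻⁶) · q⁴) / q³) · r³) · q²) · q⁻¹    [power of a power]
= q⁻⁴r¹⁸    [quotient of powers; product of powers]

q⁻⁴r¹⁸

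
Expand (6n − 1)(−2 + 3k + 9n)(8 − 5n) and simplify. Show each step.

−178n + 537n^2 + 159kn − 90kn^2 − 270n^3 + 16 − 24k

(6n − 1)(−2 + 3k + 9n)(8 − 5n)
= (−12n + 18kn + 54n^2 + 2 − 3k − 9n)(8 − 5n)    [distributive law]
= (−21n + 18kn + 54n^2 + 2 − 3k)(8 − 5n)    [combine like terms]
= −168n + 105n^2 + 144kn − 90kn^2 + 432n^2 − 270n^3 + 16 − 10n − 24k + 15kn    [distributive law]
= −178n + 537n^2 + 159kn − 90kn^2 − 270n^3 + 16 − 24k    [combine like terms]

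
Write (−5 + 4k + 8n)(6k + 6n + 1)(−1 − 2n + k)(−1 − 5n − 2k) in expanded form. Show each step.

−31k − 127kn + 8k^2 + 314kn^2 + 310k^2n + 76k^3 − 57n − 156n^2 + 116n^3 − 5 + 72k^2n^2 − 168k^3n − 48k^4 + 672kn^3 + 480n^4

(−5 + 4k + 8n)(6k + 6n + 1)(−1 − 2n + k)(−1 − 5n − 2k)
= (−30k − 30n − 5 + 24k^2 + 24kn + 4k + 48kn + 48n^2 + 8n)(−1 − 2n + k)(−1 − 5n − 2k)    [distributive law]
= (−26k − 22n − 5 + 24k^2 + 72kn + 48n^2)(−1 − 2n + k)(−1 − 5n − 2k)    [combine like terms]
= (26k + 52kn − 26k^2 + 22n + 44n^2 − 22kn + 5 + 10n − 5k − 24k^2 − 48k^2n + 24k^3 − 72kn − 144kn^2 + 72k^2n − 48n^2 − 96n^3 + 48kn^2)(−1 − 5n − 2k)    [distributive law]
= (21k − 42kn − 50k^2 + 32n − 4n^2 + 5 + 24k^2n + 24k^3 − 96kn^2 − 96n^3)(−1 − 5n − 2k)    [combine like terms]
= −21k − 105kn − 42k^2 + 42kn + 210kn^2 + 84k^2n + 50k^2 + 250k^2n + 100k^3 − 32n − 160n^2 − 64kn + 4n^2 + 20n^3 + 8kn^2 − 5 − 25n − 10k − 24k^2n − 120k^2n^2 − 48k^3n − 24k^3 − 120k^3n − 48k^4 + 96kn^2 + 480kn^3 + 192k^2n^2 + 96n^3 + 480n^4 + 192kn^3    [distributive law]
= −31k − 127kn + 8k^2 + 314kn^2 + 310k^2n + 76k^3 − 57n − 156n^2 + 116n^3 − 5 + 72k^2n^2 − 168k^3n − 48k^4 + 672kn^3 + 480n^4    [combine like terms]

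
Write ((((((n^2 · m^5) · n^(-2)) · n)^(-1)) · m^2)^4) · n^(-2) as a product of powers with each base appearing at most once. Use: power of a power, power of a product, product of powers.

((((((n^2 · m^5) · n^(-2)) · n)^(-1)) · m^2)^4) · n^(-2)
= ((((((n^2 · m^5) · n^(-2)) · n)^(-1))^4) · ((m^2)^4)) · n^(-2)    [power of a product]
= (((((n^2 · m^5) · n^(-2)) · n)^(-4)) · ((m^2)^4)) · n^(-2)    [power of a power]
= (((((n^2 · m^5) · n^(-2))^(-4)) · (n^(-4))) · ((m^2)^4)) · n^(-2)    [power of a product]
= (((((n^2 · m^5)^(-4)) · ((n^(-2))^(-4))) · (n^(-4))) · ((m^2)^4)) · n^(-2)    [power of a product]
= ((((((n^2)^(-4)) · ((m^5)^(-4))) · ((n^(-2))^(-4))) · (n^(-4))) · ((m^2)^4)) · n^(-2)    [power of a product]
= ((((n^(-8) · ((m^5)^(-4))) · ((n^(-2))^(-4))) · (n^(-4))) · ((m^2)^4)) · n^(-2)    [power of a power]
= ((((n^(-8) · m^(-20)) · ((n^(-2))^(-4))) · (n^(-4))) · ((m^2)^4)) · n^(-2)    [power of a power]
= ((((n^(-8) · m^(-20)) · n^8) · (n^(-4))) · ((m^2)^4)) · n^(-2)    [power of a power]
= ((((n^(-8) · m^(-20)) · n^8) · n^(-4)) · m^8) · n^(-2)    [power of a power]
= m^(-12)n^(-6)    [product of powers]

m^(-12)n^(-6)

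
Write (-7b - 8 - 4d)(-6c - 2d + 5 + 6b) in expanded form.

(-7b - 8 - 4d)(-6c - 2d + 5 + 6b)
= 42bc + 14bd - 35b - 42b^2 + 48c + 16d - 40 - 48b + 24cd + 8d^2 - 20d - 24bd    [distributive law]
= 42bc - 10bd - 83b - 42b^2 + 48c - 4d - 40 + 24cd + 8d^2    [combine like terms]

42bc - 10bd - 83b - 42b^2 + 48c - 4d - 40 + 24cd + 8d^2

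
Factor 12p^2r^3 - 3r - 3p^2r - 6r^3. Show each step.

3r(4p^2r^2 - 1 - p^2 - 2r^2)

12p^2r^3 - 3r - 3p^2r - 6r^3
= 3(4p^2r^3 - r - p^2r - 2r^3)    [factor out 3]
= 3r(4p^2r^2 - 1 - p^2 - 2r^2)    [factor out r]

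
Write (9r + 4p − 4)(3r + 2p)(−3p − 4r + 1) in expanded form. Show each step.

(9r + 4p − 4)(3r + 2p)(−3p − 4r + 1)
= (27r² + 18pr + 12pr + 8p² − 12r − 8p)(−3p − 4r + 1)    [distributive law]
= (27r² + 30pr + 8p² − 12r − 8p)(−3p − 4r + 1)    [combine like terms]
= −81pr² − 108r³ + 27r² − 90p²r − 120pr² + 30pr − 24p³ − 32p²r + 8p² + 36pr + 48r² − 12r + 24p² + 32pr − 8p    [distributive law]
= −201pr² − 108r³ + 75r² − 122p²r + 98pr − 24p³ + 32p² − 12r − 8p    [combine like terms]

−201pr² − 108r³ + 75r² − 122p²r + 98pr − 24p³ + 32p² − 12r − 8p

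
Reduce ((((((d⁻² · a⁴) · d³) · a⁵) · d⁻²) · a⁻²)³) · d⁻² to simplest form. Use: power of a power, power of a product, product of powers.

((((((d⁻² · a⁴) · d³) · a⁵) · d⁻²) · a⁻²)³) · d⁻²
= ((((((d⁻² · a⁴) · d³) · a⁵) · d⁻²)³) · ((a⁻²)³)) · d⁻²    [power of a product]
= ((((((d⁻² · a⁴) · d³) · a⁵)³) · ((d⁻²)³)) · ((a⁻²)³)) · d⁻²    [power of a product]
= ((((((d⁻² · a⁴) · d³)³) · ((a⁵)³)) · ((d⁻²)³)) · ((a⁻²)³)) · d⁻²    [power of a product]
= ((((((d⁻² · a⁴)³) · ((d³)³)) · ((a⁵)³)) · ((d⁻²)³)) · ((a⁻²)³)) · d⁻²    [power of a product]
= (((((((d⁻²)³) · ((a⁴)³)) · ((d³)³)) · ((a⁵)³)) · ((d⁻²)³)) · ((a⁻²)³)) · d⁻²    [power of a product]
= (((((d⁻⁶ · ((a⁴)³)) · ((d³)³)) · ((a⁵)³)) · ((d⁻²)³)) · ((a⁻²)³)) · d⁻²    [power of a power]
= (((((d⁻⁶ · a¹²) · ((d³)³)) · ((a⁵)³)) · ((d⁻²)³)) · ((a⁻²)³)) · d⁻²    [power of a power]
= (((((d⁻⁶ · a¹²) · d⁹) · ((a⁵)³)) · ((d⁻²)³)) · ((a⁻²)³)) · d⁻²    [power of a power]
= (((((d⁻⁶ · a¹²) · d⁹) · a¹⁵) · ((d⁻²)³)) · ((a⁻²)³)) · d⁻²    [power of a power]
= (((((d⁻⁶ · a¹²) · d⁹) · a¹⁵) · d⁻⁶) · ((a⁻²)³)) · d⁻²    [power of a power]
= (((((d⁻⁶ · a¹²) · d⁹) · a¹⁵) · d⁻⁶) · a⁻⁶) · d⁻²    [power of a power]
= a²¹·d⁻⁵    [product of powers]

a²¹·d⁻⁵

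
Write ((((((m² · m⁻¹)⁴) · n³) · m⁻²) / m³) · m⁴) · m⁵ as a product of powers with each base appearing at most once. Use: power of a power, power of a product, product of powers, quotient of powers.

m⁸·n³

((((((m² · m⁻¹)⁴) · n³) · m⁻²) / m³) · m⁴) · m⁵
= (((((((m²)⁴) · ((m⁻¹)⁴)) · n³) · m⁻²) / m³) · m⁴) · m⁵    [power of a product]
= (((((m⁸ · ((m⁻¹)⁴)) · n³) · m⁻²) / m³) · m⁴) · m⁵    [power of a power]
= (((((m⁸ · m⁻⁴) · n³) · m⁻²) / m³) · m⁴) · m⁵    [power of a power]
= ((((m⁴ · n³) · m⁻²) / m³) · m⁴) · m⁵    [product of powers]
= m⁸·n³    [quotient of powers; product of powers]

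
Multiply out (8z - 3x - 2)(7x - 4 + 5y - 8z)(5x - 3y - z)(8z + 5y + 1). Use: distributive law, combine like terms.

(8z - 3x - 2)(7x - 4 + 5y - 8z)(5x - 3y - z)(8z + 5y + 1)
= (56xz - 32z + 40yz - 64z^2 - 21x^2 + 12x - 15xy + 24xz - 14x + 8 - 10y + 16z)(5x - 3y - z)(8z + 5y + 1)    [distributive law]
= (80xz - 16z + 40yz - 64z^2 - 21x^2 - 2x - 15xy + 8 - 10y)(5x - 3y - z)(8z + 5y + 1)    [combine like terms]
= (400x^2z - 240xyz - 80xz^2 - 80xz + 48yz + 16z^2 + 200xyz - 120y^2z - 40yz^2 - 320xz^2 + 192yz^2 + 64z^3 - 105x^3 + 63x^2y + 21x^2z - 10x^2 + 6xy + 2xz - 75x^2y + 45xy^2 + 15xyz + 40x - 24y - 8z - 50xy + 30y^2 + 10yz)(8z + 5y + 1)    [distributive law]
= (421x^2z - 25xyz - 400xz^2 - 78xz + 58yz + 16z^2 - 120y^2z + 152yz^2 + 64z^3 - 105x^3 - 12x^2y - 10x^2 - 44xy + 45xy^2 + 40x - 24y - 8z + 30y^2)(8z + 5y + 1)    [combine like terms]
= 3368x^2z^2 + 2105x^2yz + 421x^2z - 200xyz^2 - 125xy^2z - 25xyz - 3200xz^3 - 2000xyz^2 - 400xz^2 - 624xz^2 - 390xyz - 78xz + 464yz^2 + 290y^2z + 58yz + 128z^3 + 80yz^2 + 16z^2 - 960y^2z^2 - 600y^3z - 120y^2z + 1216yz^3 + 760y^2z^2 + 152yz^2 + 512z^4 + 320yz^3 + 64z^3 - 840x^3z - 525x^3y - 105x^3 - 96x^2yz - 60x^2y^2 - 12x^2y - 80x^2z - 50x^2y - 10x^2 - 352xyz - 220xy^2 - 44xy + 360xy^2z + 225xy^3 + 45xy^2 + 320xz + 200xy + 40x - 192yz - 120y^2 - 24y - 64z^2 - 40yz - 8z + 240y^2z + 150y^3 + 30y^2    [distributive law]
= 3368x^2z^2 + 2009x^2yz + 341x^2z - 2200xyz^2 + 235xy^2z - 767xyz - 3200xz^3 - 1024xz^2 + 242xz + 696yz^2 + 410y^2z - 174yz + 192z^3 - 48z^2 - 200y^2z^2 - 600y^3z + 1536yz^3 + 512z^4 - 840x^3z - 525x^3y - 105x^3 - 60x^2y^2 - 62x^2y - 10x^2 - 175xy^2 + 156xy + 225xy^3 + 40x - 90y^2 - 24y - 8z + 150y^3    [combine like terms]

3368x^2z^2 + 2009x^2yz + 341x^2z - 2200xyz^2 + 235xy^2z - 767xyz - 3200xz^3 - 1024xz^2 + 242xz + 696yz^2 + 410y^2z - 174yz + 192z^3 - 48z^2 - 200y^2z^2 - 600y^3z + 1536yz^3 + 512z^4 - 840x^3z - 525x^3y - 105x^3 - 60x^2y^2 - 62x^2y - 10x^2 - 175xy^2 + 156xy + 225xy^3 + 40x - 90y^2 - 24y - 8z + 150y^3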